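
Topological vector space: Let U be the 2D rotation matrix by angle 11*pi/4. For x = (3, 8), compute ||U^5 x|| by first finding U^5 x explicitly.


U is a rotation by theta = 11*pi/4
U^5 = rotation by 5*theta = 55*pi/4 = 7*pi/4 (mod 2*pi)
cos(7*pi/4) = 0.7071, sin(7*pi/4) = -0.7071
U^5 x = (0.7071 * 3 - -0.7071 * 8, -0.7071 * 3 + 0.7071 * 8)
= (7.7782, 3.5355)
||U^5 x|| = sqrt(7.7782^2 + 3.5355^2) = sqrt(73.0000) = 8.5440

8.5440


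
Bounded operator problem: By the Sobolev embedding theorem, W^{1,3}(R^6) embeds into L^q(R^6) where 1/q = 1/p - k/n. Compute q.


Using the Sobolev embedding formula: 1/q = 1/p - k/n
1/q = 1/3 - 1/6 = 1/6
q = 1/(1/6) = 6

6.0000


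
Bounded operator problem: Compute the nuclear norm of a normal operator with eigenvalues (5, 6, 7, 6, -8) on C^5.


For a normal operator, singular values equal |eigenvalues|.
Trace norm = sum |lambda_i| = 5 + 6 + 7 + 6 + 8
= 32

32


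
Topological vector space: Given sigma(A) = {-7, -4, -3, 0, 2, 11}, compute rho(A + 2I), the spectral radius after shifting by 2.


Spectrum of A + 2I = {-5, -2, -1, 2, 4, 13}
Spectral radius = max |lambda| over the shifted spectrum
= max(5, 2, 1, 2, 4, 13) = 13

13


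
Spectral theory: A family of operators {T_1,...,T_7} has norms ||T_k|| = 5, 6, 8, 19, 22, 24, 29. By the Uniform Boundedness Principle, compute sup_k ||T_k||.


By the Uniform Boundedness Principle, the supremum of norms is finite.
sup_k ||T_k|| = max(5, 6, 8, 19, 22, 24, 29) = 29

29


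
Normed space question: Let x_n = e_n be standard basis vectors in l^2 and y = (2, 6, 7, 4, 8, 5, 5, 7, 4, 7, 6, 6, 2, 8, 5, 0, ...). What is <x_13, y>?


x_13 = e_13 is the standard basis vector with 1 in position 13.
<x_13, y> = y_13 = 2
As n -> infinity, <x_n, y> -> 0, confirming weak convergence of (x_n) to 0.

2


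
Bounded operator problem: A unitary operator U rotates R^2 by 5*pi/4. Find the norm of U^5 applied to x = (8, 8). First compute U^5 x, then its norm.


U is a rotation by theta = 5*pi/4
U^5 = rotation by 5*theta = 25*pi/4 = 1*pi/4 (mod 2*pi)
cos(1*pi/4) = 0.7071, sin(1*pi/4) = 0.7071
U^5 x = (0.7071 * 8 - 0.7071 * 8, 0.7071 * 8 + 0.7071 * 8)
= (0.0000, 11.3137)
||U^5 x|| = sqrt(0.0000^2 + 11.3137^2) = sqrt(128.0000) = 11.3137

11.3137


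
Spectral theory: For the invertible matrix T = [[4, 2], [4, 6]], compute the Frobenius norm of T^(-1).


det(T) = 4*6 - 2*4 = 16
T^(-1) = (1/16) * [[6, -2], [-4, 4]] = [[0.3750, -0.1250], [-0.2500, 0.2500]]
||T^(-1)||_F^2 = 0.3750^2 + (-0.1250)^2 + (-0.2500)^2 + 0.2500^2 = 0.2812
||T^(-1)||_F = sqrt(0.2812) = 0.5303

0.5303


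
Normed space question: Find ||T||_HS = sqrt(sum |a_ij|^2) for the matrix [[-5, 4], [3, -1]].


The Hilbert-Schmidt norm is sqrt(sum of squares of all entries).
Sum of squares = (-5)^2 + 4^2 + 3^2 + (-1)^2
= 25 + 16 + 9 + 1 = 51
||T||_HS = sqrt(51) = 7.1414

7.1414


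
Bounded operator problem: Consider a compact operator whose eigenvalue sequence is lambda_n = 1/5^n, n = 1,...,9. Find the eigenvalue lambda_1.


The eigenvalue formula gives lambda_1 = 1/5^1
= 1/5
= 0.2000

0.2000


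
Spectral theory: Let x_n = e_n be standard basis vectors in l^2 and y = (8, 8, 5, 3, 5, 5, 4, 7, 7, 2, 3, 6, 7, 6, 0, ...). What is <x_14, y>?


x_14 = e_14 is the standard basis vector with 1 in position 14.
<x_14, y> = y_14 = 6
As n -> infinity, <x_n, y> -> 0, confirming weak convergence of (x_n) to 0.

6


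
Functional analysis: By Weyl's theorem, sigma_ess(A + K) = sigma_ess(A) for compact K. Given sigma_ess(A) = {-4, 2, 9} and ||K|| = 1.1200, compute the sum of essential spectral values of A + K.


By Weyl's theorem, the essential spectrum is invariant under compact perturbations.
sigma_ess(A + K) = sigma_ess(A) = {-4, 2, 9}
Sum = -4 + 2 + 9 = 7

7


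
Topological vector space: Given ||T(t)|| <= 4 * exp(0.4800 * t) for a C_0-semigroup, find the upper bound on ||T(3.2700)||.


||T(3.2700)|| <= 4 * exp(0.4800 * 3.2700)
= 4 * exp(1.5696)
= 4 * 4.8047
= 19.2189

19.2189


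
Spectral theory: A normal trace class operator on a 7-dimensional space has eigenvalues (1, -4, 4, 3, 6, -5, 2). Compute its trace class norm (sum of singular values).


For a normal operator, singular values equal |eigenvalues|.
Trace norm = sum |lambda_i| = 1 + 4 + 4 + 3 + 6 + 5 + 2
= 25

25


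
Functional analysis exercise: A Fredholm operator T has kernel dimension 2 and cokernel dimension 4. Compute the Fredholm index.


The Fredholm index is defined as ind(T) = dim(ker T) - dim(coker T)
= 2 - 4
= -2

-2


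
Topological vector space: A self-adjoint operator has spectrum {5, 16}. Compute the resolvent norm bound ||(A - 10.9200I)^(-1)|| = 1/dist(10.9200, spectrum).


dist(10.9200, {5, 16}) = min(|10.9200 - 5|, |10.9200 - 16|)
= min(5.9200, 5.0800) = 5.0800
Resolvent bound = 1/5.0800 = 0.1969

0.1969


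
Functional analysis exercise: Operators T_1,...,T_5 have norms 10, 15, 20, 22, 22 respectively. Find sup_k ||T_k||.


By the Uniform Boundedness Principle, the supremum of norms is finite.
sup_k ||T_k|| = max(10, 15, 20, 22, 22) = 22

22


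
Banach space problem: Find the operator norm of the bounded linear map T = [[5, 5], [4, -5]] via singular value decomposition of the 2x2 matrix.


A^T A = [[41, 5], [5, 50]]
trace(A^T A) = 91, det(A^T A) = 2025
discriminant = 91^2 - 4*2025 = 181
Largest eigenvalue of A^T A = (trace + sqrt(disc))/2 = 52.2268
||T|| = sqrt(52.2268) = 7.2268

7.2268


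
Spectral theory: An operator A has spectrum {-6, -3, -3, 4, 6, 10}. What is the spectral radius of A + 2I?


Spectrum of A + 2I = {-4, -1, -1, 6, 8, 12}
Spectral radius = max |lambda| over the shifted spectrum
= max(4, 1, 1, 6, 8, 12) = 12

12


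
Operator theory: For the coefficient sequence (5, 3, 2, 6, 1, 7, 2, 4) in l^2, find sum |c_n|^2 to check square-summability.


sum |c_n|^2 = 5^2 + 3^2 + 2^2 + 6^2 + 1^2 + 7^2 + 2^2 + 4^2
= 25 + 9 + 4 + 36 + 1 + 49 + 4 + 16
= 144

144


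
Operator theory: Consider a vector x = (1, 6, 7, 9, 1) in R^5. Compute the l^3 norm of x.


The l^3 norm = (sum |x_i|^3)^(1/3)
Sum of 3th powers = 1 + 216 + 343 + 729 + 1 = 1290
||x||_3 = (1290)^(1/3) = 10.8859

10.8859


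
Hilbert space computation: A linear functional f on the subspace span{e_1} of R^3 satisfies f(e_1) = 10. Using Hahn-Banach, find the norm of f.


The norm of f is given by ||f|| = sup_{||x||=1} |f(x)|.
On span{e_1}, ||e_1|| = 1, so ||f|| = |f(e_1)| / ||e_1||
= |10| / 1 = 10.0000

10.0000


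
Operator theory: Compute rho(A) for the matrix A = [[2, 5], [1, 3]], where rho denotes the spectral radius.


For a 2x2 matrix, eigenvalues satisfy lambda^2 - (trace)*lambda + det = 0
trace = 2 + 3 = 5
det = 2*3 - 5*1 = 1
discriminant = 5^2 - 4*(1) = 21
spectral radius = max |eigenvalue| = 4.7913

4.7913


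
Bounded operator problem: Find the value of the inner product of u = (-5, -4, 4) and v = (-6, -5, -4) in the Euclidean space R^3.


Computing the standard inner product <u, v> = sum u_i * v_i
= -5*-6 + -4*-5 + 4*-4
= 30 + 20 + -16
= 34

34


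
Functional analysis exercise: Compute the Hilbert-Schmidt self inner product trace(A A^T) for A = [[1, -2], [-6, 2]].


trace(A * A^T) = sum of squares of all entries
= 1^2 + (-2)^2 + (-6)^2 + 2^2
= 1 + 4 + 36 + 4
= 45

45


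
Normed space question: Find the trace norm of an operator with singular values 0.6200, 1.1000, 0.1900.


The nuclear norm is the sum of all singular values.
||T||_1 = 0.6200 + 1.1000 + 0.1900
= 1.9100

1.9100


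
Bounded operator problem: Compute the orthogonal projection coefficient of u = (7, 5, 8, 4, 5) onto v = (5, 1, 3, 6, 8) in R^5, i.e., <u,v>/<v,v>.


Computing <u,v> = 7*5 + 5*1 + 8*3 + 4*6 + 5*8 = 128
Computing <v,v> = 5^2 + 1^2 + 3^2 + 6^2 + 8^2 = 135
Projection coefficient = 128/135 = 0.9481

0.9481


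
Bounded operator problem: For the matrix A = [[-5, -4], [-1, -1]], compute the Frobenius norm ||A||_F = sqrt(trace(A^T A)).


||A||_F^2 = sum a_ij^2
= (-5)^2 + (-4)^2 + (-1)^2 + (-1)^2
= 25 + 16 + 1 + 1 = 43
||A||_F = sqrt(43) = 6.5574

6.5574


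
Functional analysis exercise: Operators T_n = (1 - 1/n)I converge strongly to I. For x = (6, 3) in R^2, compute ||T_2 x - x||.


T_2 x - x = (1 - 1/2)x - x = -x/2
||x|| = sqrt(45) = 6.7082
||T_2 x - x|| = ||x||/2 = 6.7082/2 = 3.3541

3.3541


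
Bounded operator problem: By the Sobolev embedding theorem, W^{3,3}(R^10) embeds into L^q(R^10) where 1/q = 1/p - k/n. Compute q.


Using the Sobolev embedding formula: 1/q = 1/p - k/n
1/q = 1/3 - 3/10 = 1/30
q = 1/(1/30) = 30

30.0000


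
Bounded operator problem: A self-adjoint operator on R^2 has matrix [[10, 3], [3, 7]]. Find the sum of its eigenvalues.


For a self-adjoint (symmetric) matrix, the eigenvalues are real.
The sum of eigenvalues equals the trace of the matrix.
trace = 10 + 7 = 17

17


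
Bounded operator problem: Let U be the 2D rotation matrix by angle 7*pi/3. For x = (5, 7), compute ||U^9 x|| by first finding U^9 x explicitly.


U is a rotation by theta = 7*pi/3
U^9 = rotation by 9*theta = 63*pi/3 = 3*pi/3 (mod 2*pi)
cos(3*pi/3) = -1.0000, sin(3*pi/3) = 0.0000
U^9 x = (-1.0000 * 5 - 0.0000 * 7, 0.0000 * 5 + -1.0000 * 7)
= (-5.0000, -7.0000)
||U^9 x|| = sqrt((-5.0000)^2 + (-7.0000)^2) = sqrt(74.0000) = 8.6023

8.6023


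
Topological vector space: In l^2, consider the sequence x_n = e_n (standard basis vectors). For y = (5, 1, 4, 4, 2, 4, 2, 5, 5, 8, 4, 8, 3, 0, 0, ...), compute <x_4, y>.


x_4 = e_4 is the standard basis vector with 1 in position 4.
<x_4, y> = y_4 = 4
As n -> infinity, <x_n, y> -> 0, confirming weak convergence of (x_n) to 0.

4


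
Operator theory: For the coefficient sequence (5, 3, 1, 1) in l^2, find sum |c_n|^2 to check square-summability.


sum |c_n|^2 = 5^2 + 3^2 + 1^2 + 1^2
= 25 + 9 + 1 + 1
= 36

36


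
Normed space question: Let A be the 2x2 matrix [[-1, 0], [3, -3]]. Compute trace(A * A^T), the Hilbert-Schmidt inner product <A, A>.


trace(A * A^T) = sum of squares of all entries
= (-1)^2 + 0^2 + 3^2 + (-3)^2
= 1 + 0 + 9 + 9
= 19

19


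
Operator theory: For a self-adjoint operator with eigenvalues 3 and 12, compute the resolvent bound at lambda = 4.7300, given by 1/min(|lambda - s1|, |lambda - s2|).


dist(4.7300, {3, 12}) = min(|4.7300 - 3|, |4.7300 - 12|)
= min(1.7300, 7.2700) = 1.7300
Resolvent bound = 1/1.7300 = 0.5780

0.5780


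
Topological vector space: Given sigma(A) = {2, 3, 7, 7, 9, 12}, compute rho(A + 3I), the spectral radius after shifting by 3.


Spectrum of A + 3I = {5, 6, 10, 10, 12, 15}
Spectral radius = max |lambda| over the shifted spectrum
= max(5, 6, 10, 10, 12, 15) = 15

15


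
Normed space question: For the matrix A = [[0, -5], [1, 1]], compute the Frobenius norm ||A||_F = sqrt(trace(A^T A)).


||A||_F^2 = sum a_ij^2
= 0^2 + (-5)^2 + 1^2 + 1^2
= 0 + 25 + 1 + 1 = 27
||A||_F = sqrt(27) = 5.1962

5.1962


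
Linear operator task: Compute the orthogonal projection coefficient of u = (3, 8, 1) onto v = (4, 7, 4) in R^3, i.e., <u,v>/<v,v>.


Computing <u,v> = 3*4 + 8*7 + 1*4 = 72
Computing <v,v> = 4^2 + 7^2 + 4^2 = 81
Projection coefficient = 72/81 = 0.8889

0.8889


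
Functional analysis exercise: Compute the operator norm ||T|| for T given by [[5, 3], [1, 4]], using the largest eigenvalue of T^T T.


A^T A = [[26, 19], [19, 25]]
trace(A^T A) = 51, det(A^T A) = 289
discriminant = 51^2 - 4*289 = 1445
Largest eigenvalue of A^T A = (trace + sqrt(disc))/2 = 44.5066
||T|| = sqrt(44.5066) = 6.6713

6.6713


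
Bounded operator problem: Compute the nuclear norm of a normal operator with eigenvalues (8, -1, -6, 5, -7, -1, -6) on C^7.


For a normal operator, singular values equal |eigenvalues|.
Trace norm = sum |lambda_i| = 8 + 1 + 6 + 5 + 7 + 1 + 6
= 34

34


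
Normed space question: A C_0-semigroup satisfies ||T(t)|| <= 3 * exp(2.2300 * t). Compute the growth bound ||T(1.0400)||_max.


||T(1.0400)|| <= 3 * exp(2.2300 * 1.0400)
= 3 * exp(2.3192)
= 3 * 10.1675
= 30.5026

30.5026


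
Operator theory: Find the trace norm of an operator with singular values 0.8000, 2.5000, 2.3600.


The nuclear norm is the sum of all singular values.
||T||_1 = 0.8000 + 2.5000 + 2.3600
= 5.6600

5.6600


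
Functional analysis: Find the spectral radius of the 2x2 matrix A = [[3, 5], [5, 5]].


For a 2x2 matrix, eigenvalues satisfy lambda^2 - (trace)*lambda + det = 0
trace = 3 + 5 = 8
det = 3*5 - 5*5 = -10
discriminant = 8^2 - 4*(-10) = 104
spectral radius = max |eigenvalue| = 9.0990

9.0990


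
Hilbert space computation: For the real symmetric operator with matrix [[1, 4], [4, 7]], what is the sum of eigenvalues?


For a self-adjoint (symmetric) matrix, the eigenvalues are real.
The sum of eigenvalues equals the trace of the matrix.
trace = 1 + 7 = 8

8


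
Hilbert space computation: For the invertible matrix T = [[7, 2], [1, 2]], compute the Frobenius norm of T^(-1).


det(T) = 7*2 - 2*1 = 12
T^(-1) = (1/12) * [[2, -2], [-1, 7]] = [[0.1667, -0.1667], [-0.0833, 0.5833]]
||T^(-1)||_F^2 = 0.1667^2 + (-0.1667)^2 + (-0.0833)^2 + 0.5833^2 = 0.4028
||T^(-1)||_F = sqrt(0.4028) = 0.6346

0.6346


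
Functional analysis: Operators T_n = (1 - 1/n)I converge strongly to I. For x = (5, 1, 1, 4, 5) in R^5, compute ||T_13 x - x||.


T_13 x - x = (1 - 1/13)x - x = -x/13
||x|| = sqrt(68) = 8.2462
||T_13 x - x|| = ||x||/13 = 8.2462/13 = 0.6343

0.6343


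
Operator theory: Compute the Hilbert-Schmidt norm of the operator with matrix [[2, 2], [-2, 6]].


The Hilbert-Schmidt norm is sqrt(sum of squares of all entries).
Sum of squares = 2^2 + 2^2 + (-2)^2 + 6^2
= 4 + 4 + 4 + 36 = 48
||T||_HS = sqrt(48) = 6.9282

6.9282


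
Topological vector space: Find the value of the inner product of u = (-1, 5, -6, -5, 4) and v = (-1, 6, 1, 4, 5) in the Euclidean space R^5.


Computing the standard inner product <u, v> = sum u_i * v_i
= -1*-1 + 5*6 + -6*1 + -5*4 + 4*5
= 1 + 30 + -6 + -20 + 20
= 25

25


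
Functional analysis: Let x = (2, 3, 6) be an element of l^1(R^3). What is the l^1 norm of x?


The l^1 norm equals the sum of absolute values of all components.
||x||_1 = 2 + 3 + 6
= 11

11.0000


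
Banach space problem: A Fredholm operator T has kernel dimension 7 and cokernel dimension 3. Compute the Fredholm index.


The Fredholm index is defined as ind(T) = dim(ker T) - dim(coker T)
= 7 - 3
= 4

4


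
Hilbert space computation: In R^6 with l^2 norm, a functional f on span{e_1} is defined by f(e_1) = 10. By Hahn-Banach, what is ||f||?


The norm of f is given by ||f|| = sup_{||x||=1} |f(x)|.
On span{e_1}, ||e_1|| = 1, so ||f|| = |f(e_1)| / ||e_1||
= |10| / 1 = 10.0000

10.0000


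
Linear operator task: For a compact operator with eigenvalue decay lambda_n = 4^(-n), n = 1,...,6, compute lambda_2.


The eigenvalue formula gives lambda_2 = 1/4^2
= 1/16
= 0.0625

0.0625


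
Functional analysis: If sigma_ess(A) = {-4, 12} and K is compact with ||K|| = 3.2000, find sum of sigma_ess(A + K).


By Weyl's theorem, the essential spectrum is invariant under compact perturbations.
sigma_ess(A + K) = sigma_ess(A) = {-4, 12}
Sum = -4 + 12 = 8

8


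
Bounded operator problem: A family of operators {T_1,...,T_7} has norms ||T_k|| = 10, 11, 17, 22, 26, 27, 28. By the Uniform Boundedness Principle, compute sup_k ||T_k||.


By the Uniform Boundedness Principle, the supremum of norms is finite.
sup_k ||T_k|| = max(10, 11, 17, 22, 26, 27, 28) = 28

28


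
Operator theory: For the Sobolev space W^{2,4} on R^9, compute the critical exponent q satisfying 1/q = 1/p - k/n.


Using the Sobolev embedding formula: 1/q = 1/p - k/n
1/q = 1/4 - 2/9 = 1/36
q = 1/(1/36) = 36

36.0000


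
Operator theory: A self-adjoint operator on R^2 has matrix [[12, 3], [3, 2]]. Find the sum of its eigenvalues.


For a self-adjoint (symmetric) matrix, the eigenvalues are real.
The sum of eigenvalues equals the trace of the matrix.
trace = 12 + 2 = 14

14


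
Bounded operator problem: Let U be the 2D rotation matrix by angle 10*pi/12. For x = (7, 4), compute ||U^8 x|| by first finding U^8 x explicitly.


U is a rotation by theta = 10*pi/12
U^8 = rotation by 8*theta = 80*pi/12 = 8*pi/12 (mod 2*pi)
cos(8*pi/12) = -0.5000, sin(8*pi/12) = 0.8660
U^8 x = (-0.5000 * 7 - 0.8660 * 4, 0.8660 * 7 + -0.5000 * 4)
= (-6.9641, 4.0622)
||U^8 x|| = sqrt((-6.9641)^2 + 4.0622^2) = sqrt(65.0000) = 8.0623

8.0623


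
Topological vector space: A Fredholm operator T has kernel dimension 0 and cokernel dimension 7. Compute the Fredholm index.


The Fredholm index is defined as ind(T) = dim(ker T) - dim(coker T)
= 0 - 7
= -7

-7


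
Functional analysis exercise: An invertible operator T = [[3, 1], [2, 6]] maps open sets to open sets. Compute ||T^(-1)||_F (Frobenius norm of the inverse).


det(T) = 3*6 - 1*2 = 16
T^(-1) = (1/16) * [[6, -1], [-2, 3]] = [[0.3750, -0.0625], [-0.1250, 0.1875]]
||T^(-1)||_F^2 = 0.3750^2 + (-0.0625)^2 + (-0.1250)^2 + 0.1875^2 = 0.1953
||T^(-1)||_F = sqrt(0.1953) = 0.4419

0.4419


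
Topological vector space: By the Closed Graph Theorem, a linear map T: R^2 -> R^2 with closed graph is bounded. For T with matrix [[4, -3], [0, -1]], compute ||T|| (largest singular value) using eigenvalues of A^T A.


A^T A = [[16, -12], [-12, 10]]
trace(A^T A) = 26, det(A^T A) = 16
discriminant = 26^2 - 4*16 = 612
Largest eigenvalue of A^T A = (trace + sqrt(disc))/2 = 25.3693
||T|| = sqrt(25.3693) = 5.0368

5.0368


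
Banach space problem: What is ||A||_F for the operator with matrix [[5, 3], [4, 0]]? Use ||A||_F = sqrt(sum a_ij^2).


||A||_F^2 = sum a_ij^2
= 5^2 + 3^2 + 4^2 + 0^2
= 25 + 9 + 16 + 0 = 50
||A||_F = sqrt(50) = 7.0711

7.0711


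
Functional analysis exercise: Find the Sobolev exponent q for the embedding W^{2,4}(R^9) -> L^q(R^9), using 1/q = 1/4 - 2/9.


Using the Sobolev embedding formula: 1/q = 1/p - k/n
1/q = 1/4 - 2/9 = 1/36
q = 1/(1/36) = 36

36.0000


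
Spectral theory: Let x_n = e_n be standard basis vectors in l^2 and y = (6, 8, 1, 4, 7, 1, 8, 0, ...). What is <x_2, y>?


x_2 = e_2 is the standard basis vector with 1 in position 2.
<x_2, y> = y_2 = 8
As n -> infinity, <x_n, y> -> 0, confirming weak convergence of (x_n) to 0.

8


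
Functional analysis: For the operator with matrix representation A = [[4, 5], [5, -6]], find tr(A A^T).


trace(A * A^T) = sum of squares of all entries
= 4^2 + 5^2 + 5^2 + (-6)^2
= 16 + 25 + 25 + 36
= 102

102


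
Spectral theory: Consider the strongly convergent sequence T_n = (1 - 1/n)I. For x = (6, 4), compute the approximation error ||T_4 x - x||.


T_4 x - x = (1 - 1/4)x - x = -x/4
||x|| = sqrt(52) = 7.2111
||T_4 x - x|| = ||x||/4 = 7.2111/4 = 1.8028

1.8028


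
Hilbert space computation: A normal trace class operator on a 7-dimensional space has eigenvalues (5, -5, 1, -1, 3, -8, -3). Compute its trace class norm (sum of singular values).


For a normal operator, singular values equal |eigenvalues|.
Trace norm = sum |lambda_i| = 5 + 5 + 1 + 1 + 3 + 8 + 3
= 26

26


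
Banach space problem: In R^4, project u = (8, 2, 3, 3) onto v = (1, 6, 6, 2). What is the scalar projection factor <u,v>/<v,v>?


Computing <u,v> = 8*1 + 2*6 + 3*6 + 3*2 = 44
Computing <v,v> = 1^2 + 6^2 + 6^2 + 2^2 = 77
Projection coefficient = 44/77 = 0.5714

0.5714


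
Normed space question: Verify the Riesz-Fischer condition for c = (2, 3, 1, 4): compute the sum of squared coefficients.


sum |c_n|^2 = 2^2 + 3^2 + 1^2 + 4^2
= 4 + 9 + 1 + 16
= 30

30


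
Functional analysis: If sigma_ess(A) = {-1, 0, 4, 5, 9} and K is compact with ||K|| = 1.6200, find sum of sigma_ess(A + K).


By Weyl's theorem, the essential spectrum is invariant under compact perturbations.
sigma_ess(A + K) = sigma_ess(A) = {-1, 0, 4, 5, 9}
Sum = -1 + 0 + 4 + 5 + 9 = 17

17


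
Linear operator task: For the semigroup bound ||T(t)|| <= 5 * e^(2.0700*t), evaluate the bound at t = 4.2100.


||T(4.2100)|| <= 5 * exp(2.0700 * 4.2100)
= 5 * exp(8.7147)
= 5 * 6091.8068
= 30459.0340

30459.0340


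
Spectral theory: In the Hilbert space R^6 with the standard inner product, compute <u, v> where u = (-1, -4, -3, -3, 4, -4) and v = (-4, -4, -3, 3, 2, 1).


Computing the standard inner product <u, v> = sum u_i * v_i
= -1*-4 + -4*-4 + -3*-3 + -3*3 + 4*2 + -4*1
= 4 + 16 + 9 + -9 + 8 + -4
= 24

24


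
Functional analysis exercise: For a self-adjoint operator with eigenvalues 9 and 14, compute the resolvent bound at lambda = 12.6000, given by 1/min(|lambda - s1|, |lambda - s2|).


dist(12.6000, {9, 14}) = min(|12.6000 - 9|, |12.6000 - 14|)
= min(3.6000, 1.4000) = 1.4000
Resolvent bound = 1/1.4000 = 0.7143

0.7143


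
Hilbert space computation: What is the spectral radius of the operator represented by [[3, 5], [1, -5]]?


For a 2x2 matrix, eigenvalues satisfy lambda^2 - (trace)*lambda + det = 0
trace = 3 + -5 = -2
det = 3*-5 - 5*1 = -20
discriminant = (-2)^2 - 4*(-20) = 84
spectral radius = max |eigenvalue| = 5.5826

5.5826


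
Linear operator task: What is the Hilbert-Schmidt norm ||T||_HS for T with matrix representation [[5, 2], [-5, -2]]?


The Hilbert-Schmidt norm is sqrt(sum of squares of all entries).
Sum of squares = 5^2 + 2^2 + (-5)^2 + (-2)^2
= 25 + 4 + 25 + 4 = 58
||T||_HS = sqrt(58) = 7.6158

7.6158


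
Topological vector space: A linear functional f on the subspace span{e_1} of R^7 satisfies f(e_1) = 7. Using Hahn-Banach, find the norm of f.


The norm of f is given by ||f|| = sup_{||x||=1} |f(x)|.
On span{e_1}, ||e_1|| = 1, so ||f|| = |f(e_1)| / ||e_1||
= |7| / 1 = 7.0000

7.0000


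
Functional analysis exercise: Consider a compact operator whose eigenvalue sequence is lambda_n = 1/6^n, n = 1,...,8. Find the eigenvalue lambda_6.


The eigenvalue formula gives lambda_6 = 1/6^6
= 1/46656
= 2.1433e-05

2.1433e-05


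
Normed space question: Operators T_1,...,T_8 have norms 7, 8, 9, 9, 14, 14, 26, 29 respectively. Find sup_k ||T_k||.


By the Uniform Boundedness Principle, the supremum of norms is finite.
sup_k ||T_k|| = max(7, 8, 9, 9, 14, 14, 26, 29) = 29

29


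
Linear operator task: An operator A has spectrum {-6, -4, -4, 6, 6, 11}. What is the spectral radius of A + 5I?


Spectrum of A + 5I = {-1, 1, 1, 11, 11, 16}
Spectral radius = max |lambda| over the shifted spectrum
= max(1, 1, 1, 11, 11, 16) = 16

16


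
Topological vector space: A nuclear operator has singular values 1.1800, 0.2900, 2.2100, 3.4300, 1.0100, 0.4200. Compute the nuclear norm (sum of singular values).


The nuclear norm is the sum of all singular values.
||T||_1 = 1.1800 + 0.2900 + 2.2100 + 3.4300 + 1.0100 + 0.4200
= 8.5400

8.5400


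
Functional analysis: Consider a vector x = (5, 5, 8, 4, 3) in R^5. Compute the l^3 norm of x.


The l^3 norm = (sum |x_i|^3)^(1/3)
Sum of 3th powers = 125 + 125 + 512 + 64 + 27 = 853
||x||_3 = (853)^(1/3) = 9.4838

9.4838


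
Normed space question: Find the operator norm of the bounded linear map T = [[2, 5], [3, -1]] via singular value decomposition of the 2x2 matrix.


A^T A = [[13, 7], [7, 26]]
trace(A^T A) = 39, det(A^T A) = 289
discriminant = 39^2 - 4*289 = 365
Largest eigenvalue of A^T A = (trace + sqrt(disc))/2 = 29.0525
||T|| = sqrt(29.0525) = 5.3900

5.3900


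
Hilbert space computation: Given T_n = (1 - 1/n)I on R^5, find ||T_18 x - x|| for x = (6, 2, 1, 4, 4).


T_18 x - x = (1 - 1/18)x - x = -x/18
||x|| = sqrt(73) = 8.5440
||T_18 x - x|| = ||x||/18 = 8.5440/18 = 0.4747

0.4747


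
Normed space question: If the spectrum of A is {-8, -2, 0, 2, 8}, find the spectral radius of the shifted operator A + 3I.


Spectrum of A + 3I = {-5, 1, 3, 5, 11}
Spectral radius = max |lambda| over the shifted spectrum
= max(5, 1, 3, 5, 11) = 11

11


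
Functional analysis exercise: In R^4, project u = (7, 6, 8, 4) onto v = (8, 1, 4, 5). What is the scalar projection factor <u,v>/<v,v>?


Computing <u,v> = 7*8 + 6*1 + 8*4 + 4*5 = 114
Computing <v,v> = 8^2 + 1^2 + 4^2 + 5^2 = 106
Projection coefficient = 114/106 = 1.0755

1.0755


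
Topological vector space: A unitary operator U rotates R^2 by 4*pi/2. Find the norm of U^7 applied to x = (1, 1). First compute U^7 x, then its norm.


U is a rotation by theta = 4*pi/2
U^7 = rotation by 7*theta = 28*pi/2 = 0*pi/2 (mod 2*pi)
cos(0*pi/2) = 1.0000, sin(0*pi/2) = 0.0000
U^7 x = (1.0000 * 1 - 0.0000 * 1, 0.0000 * 1 + 1.0000 * 1)
= (1.0000, 1.0000)
||U^7 x|| = sqrt(1.0000^2 + 1.0000^2) = sqrt(2.0000) = 1.4142

1.4142


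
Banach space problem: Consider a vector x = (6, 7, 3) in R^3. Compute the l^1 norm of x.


The l^1 norm equals the sum of absolute values of all components.
||x||_1 = 6 + 7 + 3
= 16

16.0000


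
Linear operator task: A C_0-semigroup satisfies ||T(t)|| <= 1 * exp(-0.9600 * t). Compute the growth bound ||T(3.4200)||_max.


||T(3.4200)|| <= 1 * exp(-0.9600 * 3.4200)
= 1 * exp(-3.2832)
= 1 * 0.0375
= 0.0375

0.0375


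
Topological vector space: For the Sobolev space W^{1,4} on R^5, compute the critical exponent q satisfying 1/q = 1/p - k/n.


Using the Sobolev embedding formula: 1/q = 1/p - k/n
1/q = 1/4 - 1/5 = 1/20
q = 1/(1/20) = 20

20.0000


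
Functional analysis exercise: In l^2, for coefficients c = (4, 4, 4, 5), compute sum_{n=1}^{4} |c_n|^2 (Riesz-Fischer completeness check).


sum |c_n|^2 = 4^2 + 4^2 + 4^2 + 5^2
= 16 + 16 + 16 + 25
= 73

73


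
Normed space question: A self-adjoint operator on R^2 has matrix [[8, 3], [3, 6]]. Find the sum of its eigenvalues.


For a self-adjoint (symmetric) matrix, the eigenvalues are real.
The sum of eigenvalues equals the trace of the matrix.
trace = 8 + 6 = 14

14


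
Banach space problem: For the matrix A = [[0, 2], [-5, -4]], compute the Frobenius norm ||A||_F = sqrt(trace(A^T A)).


||A||_F^2 = sum a_ij^2
= 0^2 + 2^2 + (-5)^2 + (-4)^2
= 0 + 4 + 25 + 16 = 45
||A||_F = sqrt(45) = 6.7082

6.7082


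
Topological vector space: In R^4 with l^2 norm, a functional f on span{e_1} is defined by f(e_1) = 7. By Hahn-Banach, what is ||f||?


The norm of f is given by ||f|| = sup_{||x||=1} |f(x)|.
On span{e_1}, ||e_1|| = 1, so ||f|| = |f(e_1)| / ||e_1||
= |7| / 1 = 7.0000

7.0000


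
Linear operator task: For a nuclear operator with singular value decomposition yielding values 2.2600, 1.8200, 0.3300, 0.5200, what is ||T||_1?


The nuclear norm is the sum of all singular values.
||T||_1 = 2.2600 + 1.8200 + 0.3300 + 0.5200
= 4.9300

4.9300


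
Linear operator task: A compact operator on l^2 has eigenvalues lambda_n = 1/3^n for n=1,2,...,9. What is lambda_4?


The eigenvalue formula gives lambda_4 = 1/3^4
= 1/81
= 0.0123

0.0123


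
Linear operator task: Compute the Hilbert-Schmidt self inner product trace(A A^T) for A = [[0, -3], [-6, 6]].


trace(A * A^T) = sum of squares of all entries
= 0^2 + (-3)^2 + (-6)^2 + 6^2
= 0 + 9 + 36 + 36
= 81

81


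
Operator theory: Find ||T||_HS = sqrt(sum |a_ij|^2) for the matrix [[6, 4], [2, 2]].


The Hilbert-Schmidt norm is sqrt(sum of squares of all entries).
Sum of squares = 6^2 + 4^2 + 2^2 + 2^2
= 36 + 16 + 4 + 4 = 60
||T||_HS = sqrt(60) = 7.7460

7.7460


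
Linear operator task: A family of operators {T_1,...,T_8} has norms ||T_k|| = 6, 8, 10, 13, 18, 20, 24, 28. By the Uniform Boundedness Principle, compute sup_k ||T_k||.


By the Uniform Boundedness Principle, the supremum of norms is finite.
sup_k ||T_k|| = max(6, 8, 10, 13, 18, 20, 24, 28) = 28

28


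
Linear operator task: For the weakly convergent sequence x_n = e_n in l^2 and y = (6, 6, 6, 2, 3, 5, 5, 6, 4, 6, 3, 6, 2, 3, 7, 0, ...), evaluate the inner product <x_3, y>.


x_3 = e_3 is the standard basis vector with 1 in position 3.
<x_3, y> = y_3 = 6
As n -> infinity, <x_n, y> -> 0, confirming weak convergence of (x_n) to 0.

6


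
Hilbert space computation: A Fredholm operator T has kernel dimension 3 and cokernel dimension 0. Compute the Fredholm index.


The Fredholm index is defined as ind(T) = dim(ker T) - dim(coker T)
= 3 - 0
= 3

3


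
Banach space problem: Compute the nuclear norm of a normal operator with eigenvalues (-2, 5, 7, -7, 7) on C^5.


For a normal operator, singular values equal |eigenvalues|.
Trace norm = sum |lambda_i| = 2 + 5 + 7 + 7 + 7
= 28

28


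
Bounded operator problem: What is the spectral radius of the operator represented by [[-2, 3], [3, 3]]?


For a 2x2 matrix, eigenvalues satisfy lambda^2 - (trace)*lambda + det = 0
trace = -2 + 3 = 1
det = -2*3 - 3*3 = -15
discriminant = 1^2 - 4*(-15) = 61
spectral radius = max |eigenvalue| = 4.4051

4.4051


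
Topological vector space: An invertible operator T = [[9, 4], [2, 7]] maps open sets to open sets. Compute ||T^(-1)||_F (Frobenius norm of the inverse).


det(T) = 9*7 - 4*2 = 55
T^(-1) = (1/55) * [[7, -4], [-2, 9]] = [[0.1273, -0.0727], [-0.0364, 0.1636]]
||T^(-1)||_F^2 = 0.1273^2 + (-0.0727)^2 + (-0.0364)^2 + 0.1636^2 = 0.0496
||T^(-1)||_F = sqrt(0.0496) = 0.2227

0.2227


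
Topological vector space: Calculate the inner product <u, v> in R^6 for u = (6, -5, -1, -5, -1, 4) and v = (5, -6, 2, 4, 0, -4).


Computing the standard inner product <u, v> = sum u_i * v_i
= 6*5 + -5*-6 + -1*2 + -5*4 + -1*0 + 4*-4
= 30 + 30 + -2 + -20 + 0 + -16
= 22

22


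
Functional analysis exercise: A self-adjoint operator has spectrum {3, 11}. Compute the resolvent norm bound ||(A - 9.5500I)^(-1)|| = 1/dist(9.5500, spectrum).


dist(9.5500, {3, 11}) = min(|9.5500 - 3|, |9.5500 - 11|)
= min(6.5500, 1.4500) = 1.4500
Resolvent bound = 1/1.4500 = 0.6897

0.6897


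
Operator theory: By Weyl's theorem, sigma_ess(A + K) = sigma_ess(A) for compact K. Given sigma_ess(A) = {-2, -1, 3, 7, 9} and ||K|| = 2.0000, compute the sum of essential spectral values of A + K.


By Weyl's theorem, the essential spectrum is invariant under compact perturbations.
sigma_ess(A + K) = sigma_ess(A) = {-2, -1, 3, 7, 9}
Sum = -2 + -1 + 3 + 7 + 9 = 16

16


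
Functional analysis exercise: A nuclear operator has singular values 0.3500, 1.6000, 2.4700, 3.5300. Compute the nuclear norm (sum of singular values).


The nuclear norm is the sum of all singular values.
||T||_1 = 0.3500 + 1.6000 + 2.4700 + 3.5300
= 7.9500

7.9500


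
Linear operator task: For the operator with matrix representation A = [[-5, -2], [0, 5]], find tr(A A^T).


trace(A * A^T) = sum of squares of all entries
= (-5)^2 + (-2)^2 + 0^2 + 5^2
= 25 + 4 + 0 + 25
= 54

54


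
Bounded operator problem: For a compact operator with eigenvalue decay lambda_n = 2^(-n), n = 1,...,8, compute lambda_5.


The eigenvalue formula gives lambda_5 = 1/2^5
= 1/32
= 0.0312

0.0312


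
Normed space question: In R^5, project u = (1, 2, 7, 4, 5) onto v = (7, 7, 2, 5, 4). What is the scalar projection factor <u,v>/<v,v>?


Computing <u,v> = 1*7 + 2*7 + 7*2 + 4*5 + 5*4 = 75
Computing <v,v> = 7^2 + 7^2 + 2^2 + 5^2 + 4^2 = 143
Projection coefficient = 75/143 = 0.5245

0.5245


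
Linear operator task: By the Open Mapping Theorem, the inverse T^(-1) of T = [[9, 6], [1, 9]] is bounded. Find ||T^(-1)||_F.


det(T) = 9*9 - 6*1 = 75
T^(-1) = (1/75) * [[9, -6], [-1, 9]] = [[0.1200, -0.0800], [-0.0133, 0.1200]]
||T^(-1)||_F^2 = 0.1200^2 + (-0.0800)^2 + (-0.0133)^2 + 0.1200^2 = 0.0354
||T^(-1)||_F = sqrt(0.0354) = 0.1881

0.1881


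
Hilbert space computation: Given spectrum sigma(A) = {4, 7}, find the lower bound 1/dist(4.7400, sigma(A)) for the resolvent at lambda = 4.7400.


dist(4.7400, {4, 7}) = min(|4.7400 - 4|, |4.7400 - 7|)
= min(0.7400, 2.2600) = 0.7400
Resolvent bound = 1/0.7400 = 1.3514

1.3514


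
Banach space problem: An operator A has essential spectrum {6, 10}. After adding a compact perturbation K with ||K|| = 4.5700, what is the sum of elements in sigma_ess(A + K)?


By Weyl's theorem, the essential spectrum is invariant under compact perturbations.
sigma_ess(A + K) = sigma_ess(A) = {6, 10}
Sum = 6 + 10 = 16

16


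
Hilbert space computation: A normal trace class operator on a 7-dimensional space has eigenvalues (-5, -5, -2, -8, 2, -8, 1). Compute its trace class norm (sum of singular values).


For a normal operator, singular values equal |eigenvalues|.
Trace norm = sum |lambda_i| = 5 + 5 + 2 + 8 + 2 + 8 + 1
= 31

31


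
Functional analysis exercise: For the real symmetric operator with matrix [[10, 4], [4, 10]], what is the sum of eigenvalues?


For a self-adjoint (symmetric) matrix, the eigenvalues are real.
The sum of eigenvalues equals the trace of the matrix.
trace = 10 + 10 = 20

20


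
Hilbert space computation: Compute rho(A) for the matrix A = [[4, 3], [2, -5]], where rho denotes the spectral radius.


For a 2x2 matrix, eigenvalues satisfy lambda^2 - (trace)*lambda + det = 0
trace = 4 + -5 = -1
det = 4*-5 - 3*2 = -26
discriminant = (-1)^2 - 4*(-26) = 105
spectral radius = max |eigenvalue| = 5.6235

5.6235


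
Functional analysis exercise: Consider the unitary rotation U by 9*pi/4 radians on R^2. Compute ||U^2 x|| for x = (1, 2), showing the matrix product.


U is a rotation by theta = 9*pi/4
U^2 = rotation by 2*theta = 18*pi/4 = 2*pi/4 (mod 2*pi)
cos(2*pi/4) = 0.0000, sin(2*pi/4) = 1.0000
U^2 x = (0.0000 * 1 - 1.0000 * 2, 1.0000 * 1 + 0.0000 * 2)
= (-2.0000, 1.0000)
||U^2 x|| = sqrt((-2.0000)^2 + 1.0000^2) = sqrt(5.0000) = 2.2361

2.2361


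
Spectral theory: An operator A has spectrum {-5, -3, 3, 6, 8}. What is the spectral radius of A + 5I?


Spectrum of A + 5I = {0, 2, 8, 11, 13}
Spectral radius = max |lambda| over the shifted spectrum
= max(0, 2, 8, 11, 13) = 13

13


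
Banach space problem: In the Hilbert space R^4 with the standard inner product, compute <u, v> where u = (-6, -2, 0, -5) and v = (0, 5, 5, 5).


Computing the standard inner product <u, v> = sum u_i * v_i
= -6*0 + -2*5 + 0*5 + -5*5
= 0 + -10 + 0 + -25
= -35

-35


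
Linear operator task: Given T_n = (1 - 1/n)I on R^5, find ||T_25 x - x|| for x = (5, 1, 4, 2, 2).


T_25 x - x = (1 - 1/25)x - x = -x/25
||x|| = sqrt(50) = 7.0711
||T_25 x - x|| = ||x||/25 = 7.0711/25 = 0.2828

0.2828


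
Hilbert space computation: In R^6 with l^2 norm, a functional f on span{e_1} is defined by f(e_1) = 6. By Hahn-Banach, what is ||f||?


The norm of f is given by ||f|| = sup_{||x||=1} |f(x)|.
On span{e_1}, ||e_1|| = 1, so ||f|| = |f(e_1)| / ||e_1||
= |6| / 1 = 6.0000

6.0000


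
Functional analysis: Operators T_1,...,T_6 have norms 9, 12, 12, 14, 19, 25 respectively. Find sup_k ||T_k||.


By the Uniform Boundedness Principle, the supremum of norms is finite.
sup_k ||T_k|| = max(9, 12, 12, 14, 19, 25) = 25

25


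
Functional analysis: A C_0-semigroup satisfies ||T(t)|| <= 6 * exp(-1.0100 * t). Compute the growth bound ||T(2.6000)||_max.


||T(2.6000)|| <= 6 * exp(-1.0100 * 2.6000)
= 6 * exp(-2.6260)
= 6 * 0.0724
= 0.4342

0.4342


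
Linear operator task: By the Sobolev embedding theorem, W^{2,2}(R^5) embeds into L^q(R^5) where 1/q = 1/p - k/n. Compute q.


Using the Sobolev embedding formula: 1/q = 1/p - k/n
1/q = 1/2 - 2/5 = 1/10
q = 1/(1/10) = 10

10.0000


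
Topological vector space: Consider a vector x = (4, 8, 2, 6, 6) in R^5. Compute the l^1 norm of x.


The l^1 norm equals the sum of absolute values of all components.
||x||_1 = 4 + 8 + 2 + 6 + 6
= 26

26.0000


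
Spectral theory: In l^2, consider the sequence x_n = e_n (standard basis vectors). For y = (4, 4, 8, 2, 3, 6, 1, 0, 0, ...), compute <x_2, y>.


x_2 = e_2 is the standard basis vector with 1 in position 2.
<x_2, y> = y_2 = 4
As n -> infinity, <x_n, y> -> 0, confirming weak convergence of (x_n) to 0.

4


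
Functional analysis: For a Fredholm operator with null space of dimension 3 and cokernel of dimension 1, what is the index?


The Fredholm index is defined as ind(T) = dim(ker T) - dim(coker T)
= 3 - 1
= 2

2


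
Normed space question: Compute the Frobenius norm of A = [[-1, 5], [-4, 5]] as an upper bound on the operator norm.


||A||_F^2 = sum a_ij^2
= (-1)^2 + 5^2 + (-4)^2 + 5^2
= 1 + 25 + 16 + 25 = 67
||A||_F = sqrt(67) = 8.1854

8.1854


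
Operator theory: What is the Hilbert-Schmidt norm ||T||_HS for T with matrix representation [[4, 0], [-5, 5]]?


The Hilbert-Schmidt norm is sqrt(sum of squares of all entries).
Sum of squares = 4^2 + 0^2 + (-5)^2 + 5^2
= 16 + 0 + 25 + 25 = 66
||T||_HS = sqrt(66) = 8.1240

8.1240


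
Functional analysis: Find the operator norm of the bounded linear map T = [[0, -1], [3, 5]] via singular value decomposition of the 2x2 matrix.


A^T A = [[9, 15], [15, 26]]
trace(A^T A) = 35, det(A^T A) = 9
discriminant = 35^2 - 4*9 = 1189
Largest eigenvalue of A^T A = (trace + sqrt(disc))/2 = 34.7409
||T|| = sqrt(34.7409) = 5.8941

5.8941


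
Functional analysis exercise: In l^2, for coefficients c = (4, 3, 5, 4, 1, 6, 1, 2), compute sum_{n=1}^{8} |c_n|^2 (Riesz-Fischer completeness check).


sum |c_n|^2 = 4^2 + 3^2 + 5^2 + 4^2 + 1^2 + 6^2 + 1^2 + 2^2
= 16 + 9 + 25 + 16 + 1 + 36 + 1 + 4
= 108

108


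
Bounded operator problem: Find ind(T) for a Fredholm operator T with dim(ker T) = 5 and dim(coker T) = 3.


The Fredholm index is defined as ind(T) = dim(ker T) - dim(coker T)
= 5 - 3
= 2

2


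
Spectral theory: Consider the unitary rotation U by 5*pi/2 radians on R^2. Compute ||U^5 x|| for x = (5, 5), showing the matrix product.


U is a rotation by theta = 5*pi/2
U^5 = rotation by 5*theta = 25*pi/2 = 1*pi/2 (mod 2*pi)
cos(1*pi/2) = 0.0000, sin(1*pi/2) = 1.0000
U^5 x = (0.0000 * 5 - 1.0000 * 5, 1.0000 * 5 + 0.0000 * 5)
= (-5.0000, 5.0000)
||U^5 x|| = sqrt((-5.0000)^2 + 5.0000^2) = sqrt(50.0000) = 7.0711

7.0711


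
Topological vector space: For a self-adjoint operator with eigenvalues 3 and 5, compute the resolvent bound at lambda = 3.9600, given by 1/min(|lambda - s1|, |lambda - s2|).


dist(3.9600, {3, 5}) = min(|3.9600 - 3|, |3.9600 - 5|)
= min(0.9600, 1.0400) = 0.9600
Resolvent bound = 1/0.9600 = 1.0417

1.0417


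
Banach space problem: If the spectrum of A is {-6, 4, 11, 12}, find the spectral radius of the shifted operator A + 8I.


Spectrum of A + 8I = {2, 12, 19, 20}
Spectral radius = max |lambda| over the shifted spectrum
= max(2, 12, 19, 20) = 20

20


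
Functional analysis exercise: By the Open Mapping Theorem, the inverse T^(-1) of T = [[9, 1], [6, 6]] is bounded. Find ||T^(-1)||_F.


det(T) = 9*6 - 1*6 = 48
T^(-1) = (1/48) * [[6, -1], [-6, 9]] = [[0.1250, -0.0208], [-0.1250, 0.1875]]
||T^(-1)||_F^2 = 0.1250^2 + (-0.0208)^2 + (-0.1250)^2 + 0.1875^2 = 0.0668
||T^(-1)||_F = sqrt(0.0668) = 0.2585

0.2585


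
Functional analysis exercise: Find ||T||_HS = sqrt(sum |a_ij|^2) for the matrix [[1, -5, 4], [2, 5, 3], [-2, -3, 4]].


The Hilbert-Schmidt norm is sqrt(sum of squares of all entries).
Sum of squares = 1^2 + (-5)^2 + 4^2 + 2^2 + 5^2 + 3^2 + (-2)^2 + (-3)^2 + 4^2
= 1 + 25 + 16 + 4 + 25 + 9 + 4 + 9 + 16 = 109
||T||_HS = sqrt(109) = 10.4403

10.4403


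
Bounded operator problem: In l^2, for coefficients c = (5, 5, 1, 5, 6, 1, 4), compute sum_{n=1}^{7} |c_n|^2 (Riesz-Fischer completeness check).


sum |c_n|^2 = 5^2 + 5^2 + 1^2 + 5^2 + 6^2 + 1^2 + 4^2
= 25 + 25 + 1 + 25 + 36 + 1 + 16
= 129

129


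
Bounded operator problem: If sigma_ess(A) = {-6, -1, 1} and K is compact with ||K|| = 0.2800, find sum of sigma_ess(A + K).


By Weyl's theorem, the essential spectrum is invariant under compact perturbations.
sigma_ess(A + K) = sigma_ess(A) = {-6, -1, 1}
Sum = -6 + -1 + 1 = -6

-6


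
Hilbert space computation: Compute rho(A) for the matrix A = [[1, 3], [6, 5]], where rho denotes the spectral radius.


For a 2x2 matrix, eigenvalues satisfy lambda^2 - (trace)*lambda + det = 0
trace = 1 + 5 = 6
det = 1*5 - 3*6 = -13
discriminant = 6^2 - 4*(-13) = 88
spectral radius = max |eigenvalue| = 7.6904

7.6904


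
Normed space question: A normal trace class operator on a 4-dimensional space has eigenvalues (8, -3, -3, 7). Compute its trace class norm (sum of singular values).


For a normal operator, singular values equal |eigenvalues|.
Trace norm = sum |lambda_i| = 8 + 3 + 3 + 7
= 21

21
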